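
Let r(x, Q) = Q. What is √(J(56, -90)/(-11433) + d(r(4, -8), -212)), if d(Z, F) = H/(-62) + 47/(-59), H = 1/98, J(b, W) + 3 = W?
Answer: I*√7510008056019103/97584466 ≈ 0.88805*I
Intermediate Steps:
J(b, W) = -3 + W
H = 1/98 ≈ 0.010204
d(Z, F) = -285631/358484 (d(Z, F) = (1/98)/(-62) + 47/(-59) = (1/98)*(-1/62) + 47*(-1/59) = -1/6076 - 47/59 = -285631/358484)
√(J(56, -90)/(-11433) + d(r(4, -8), -212)) = √((-3 - 90)/(-11433) - 285631/358484) = √(-93*(-1/11433) - 285631/358484) = √(31/3811 - 285631/358484) = √(-1077426737/1366182524) = I*√7510008056019103/97584466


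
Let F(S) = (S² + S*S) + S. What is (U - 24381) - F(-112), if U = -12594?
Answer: -61951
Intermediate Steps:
F(S) = S + 2*S² (F(S) = (S² + S²) + S = 2*S² + S = S + 2*S²)
(U - 24381) - F(-112) = (-12594 - 24381) - (-112)*(1 + 2*(-112)) = -36975 - (-112)*(1 - 224) = -36975 - (-112)*(-223) = -36975 - 1*24976 = -36975 - 24976 = -61951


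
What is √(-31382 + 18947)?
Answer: I*√12435 ≈ 111.51*I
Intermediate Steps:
√(-31382 + 18947) = √(-12435) = I*√12435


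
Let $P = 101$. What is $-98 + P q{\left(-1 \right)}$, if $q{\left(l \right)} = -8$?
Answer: $-906$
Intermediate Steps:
$-98 + P q{\left(-1 \right)} = -98 + 101 \left(-8\right) = -98 - 808 = -906$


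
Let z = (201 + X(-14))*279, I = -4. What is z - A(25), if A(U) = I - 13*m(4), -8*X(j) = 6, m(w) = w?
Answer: 223703/4 ≈ 55926.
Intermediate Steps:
X(j) = -3/4 (X(j) = -1/8*6 = -3/4)
z = 223479/4 (z = (201 - 3/4)*279 = (801/4)*279 = 223479/4 ≈ 55870.)
A(U) = -56 (A(U) = -4 - 13*4 = -4 - 52 = -56)
z - A(25) = 223479/4 - 1*(-56) = 223479/4 + 56 = 223703/4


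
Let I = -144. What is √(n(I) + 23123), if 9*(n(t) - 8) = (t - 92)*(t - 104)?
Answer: 7*√5443/3 ≈ 172.15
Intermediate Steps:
n(t) = 8 + (-104 + t)*(-92 + t)/9 (n(t) = 8 + ((t - 92)*(t - 104))/9 = 8 + ((-92 + t)*(-104 + t))/9 = 8 + ((-104 + t)*(-92 + t))/9 = 8 + (-104 + t)*(-92 + t)/9)
√(n(I) + 23123) = √((9640/9 - 196/9*(-144) + (⅑)*(-144)²) + 23123) = √((9640/9 + 3136 + (⅑)*20736) + 23123) = √((9640/9 + 3136 + 2304) + 23123) = √(58600/9 + 23123) = √(266707/9) = 7*√5443/3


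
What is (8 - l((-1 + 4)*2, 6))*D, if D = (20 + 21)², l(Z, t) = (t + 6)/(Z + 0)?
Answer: 10086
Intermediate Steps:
l(Z, t) = (6 + t)/Z
D = 1681 (D = 41² = 1681)
(8 - l((-1 + 4)*2, 6))*D = (8 - (6 + 6)/((-1 + 4)*2))*1681 = (8 - 12/(3*2))*1681 = (8 - 12/6)*1681 = (8 - 1*2)*1681 = (8 - 2)*1681 = 6*1681 = 10086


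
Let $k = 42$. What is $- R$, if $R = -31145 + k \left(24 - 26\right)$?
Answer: $31229$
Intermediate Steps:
$R = -31229$ ($R = -31145 + 42 \left(24 - 26\right) = -31145 + 42 \left(-2\right) = -31145 - 84 = -31229$)
$- R = \left(-1\right) \left(-31229\right) = 31229$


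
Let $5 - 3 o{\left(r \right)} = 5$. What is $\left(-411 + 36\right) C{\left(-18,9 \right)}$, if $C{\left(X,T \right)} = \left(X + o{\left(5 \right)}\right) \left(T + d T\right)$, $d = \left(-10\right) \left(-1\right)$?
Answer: $668250$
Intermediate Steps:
$o{\left(r \right)} = 0$ ($o{\left(r \right)} = \frac{5}{3} - \frac{5}{3} = 0$)
$d = 10$
$C{\left(X,T \right)} = 11 T X$ ($C{\left(X,T \right)} = \left(X + 0\right) \left(T + 10 T\right) = X 11 T = 11 T X$)
$\left(-411 + 36\right) C{\left(-18,9 \right)} = \left(-411 + 36\right) 11 \cdot 9 \left(-18\right) = \left(-375\right) \left(-1782\right) = 668250$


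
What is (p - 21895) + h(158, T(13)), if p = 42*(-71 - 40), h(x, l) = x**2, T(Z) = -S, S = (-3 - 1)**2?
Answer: -1593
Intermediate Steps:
S = 16 (S = (-4)**2 = 16)
T(Z) = -16 (T(Z) = -1*16 = -16)
p = -4662 (p = 42*(-111) = -4662)
(p - 21895) + h(158, T(13)) = (-4662 - 21895) + 158**2 = -26557 + 24964 = -1593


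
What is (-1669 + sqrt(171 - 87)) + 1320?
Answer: -349 + 2*sqrt(21) ≈ -339.83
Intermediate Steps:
(-1669 + sqrt(171 - 87)) + 1320 = (-1669 + sqrt(84)) + 1320 = (-1669 + 2*sqrt(21)) + 1320 = -349 + 2*sqrt(21)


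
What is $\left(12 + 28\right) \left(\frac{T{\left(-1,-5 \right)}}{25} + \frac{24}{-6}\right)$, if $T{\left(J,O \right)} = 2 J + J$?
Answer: $- \frac{824}{5} \approx -164.8$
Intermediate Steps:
$T{\left(J,O \right)} = 3 J$
$\left(12 + 28\right) \left(\frac{T{\left(-1,-5 \right)}}{25} + \frac{24}{-6}\right) = \left(12 + 28\right) \left(\frac{3 \left(-1\right)}{25} + \frac{24}{-6}\right) = 40 \left(\left(-3\right) \frac{1}{25} + 24 \left(- \frac{1}{6}\right)\right) = 40 \left(- \frac{3}{25} - 4\right) = 40 \left(- \frac{103}{25}\right) = - \frac{824}{5}$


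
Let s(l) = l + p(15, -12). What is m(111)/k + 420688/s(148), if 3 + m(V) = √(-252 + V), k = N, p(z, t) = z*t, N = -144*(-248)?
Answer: -156495937/11904 + I*√141/35712 ≈ -13147.0 + 0.0003325*I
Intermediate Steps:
N = 35712
p(z, t) = t*z
k = 35712
m(V) = -3 + √(-252 + V)
s(l) = -180 + l (s(l) = l - 12*15 = l - 180 = -180 + l)
m(111)/k + 420688/s(148) = (-3 + √(-252 + 111))/35712 + 420688/(-180 + 148) = (-3 + √(-141))*(1/35712) + 420688/(-32) = (-3 + I*√141)*(1/35712) + 420688*(-1/32) = (-1/11904 + I*√141/35712) - 26293/2 = -156495937/11904 + I*√141/35712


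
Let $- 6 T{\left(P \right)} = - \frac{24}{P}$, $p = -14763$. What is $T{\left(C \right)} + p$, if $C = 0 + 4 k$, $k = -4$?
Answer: $- \frac{59053}{4} \approx -14763.0$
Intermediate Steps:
$C = -16$ ($C = 0 + 4 \left(-4\right) = 0 - 16 = -16$)
$T{\left(P \right)} = \frac{4}{P}$ ($T{\left(P \right)} = - \frac{\left(-24\right) \frac{1}{P}}{6} = \frac{4}{P}$)
$T{\left(C \right)} + p = \frac{4}{-16} - 14763 = 4 \left(- \frac{1}{16}\right) - 14763 = - \frac{1}{4} - 14763 = - \frac{59053}{4}$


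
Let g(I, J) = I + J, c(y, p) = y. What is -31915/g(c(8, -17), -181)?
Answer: 31915/173 ≈ 184.48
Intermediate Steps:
-31915/g(c(8, -17), -181) = -31915/(8 - 181) = -31915/(-173) = -31915*(-1/173) = 31915/173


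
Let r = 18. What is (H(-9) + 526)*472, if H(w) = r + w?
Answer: 252520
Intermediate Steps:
H(w) = 18 + w
(H(-9) + 526)*472 = ((18 - 9) + 526)*472 = (9 + 526)*472 = 535*472 = 252520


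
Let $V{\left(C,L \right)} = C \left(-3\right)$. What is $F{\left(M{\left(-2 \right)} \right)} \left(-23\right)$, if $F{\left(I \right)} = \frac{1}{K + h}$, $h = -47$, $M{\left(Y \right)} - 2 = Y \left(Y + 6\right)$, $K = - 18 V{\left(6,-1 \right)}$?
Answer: $- \frac{23}{277} \approx -0.083032$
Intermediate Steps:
$V{\left(C,L \right)} = - 3 C$
$K = 324$ ($K = - 18 \left(\left(-3\right) 6\right) = \left(-18\right) \left(-18\right) = 324$)
$M{\left(Y \right)} = 2 + Y \left(6 + Y\right)$ ($M{\left(Y \right)} = 2 + Y \left(Y + 6\right) = 2 + Y \left(6 + Y\right)$)
$F{\left(I \right)} = \frac{1}{277}$ ($F{\left(I \right)} = \frac{1}{324 - 47} = \frac{1}{277}$)
$F{\left(M{\left(-2 \right)} \right)} \left(-23\right) = \frac{1}{277} \left(-23\right) = - \frac{23}{277}$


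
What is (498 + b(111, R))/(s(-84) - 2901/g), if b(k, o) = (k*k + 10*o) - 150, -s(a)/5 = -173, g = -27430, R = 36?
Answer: 8311290/551857 ≈ 15.061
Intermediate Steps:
s(a) = 865 (s(a) = -5*(-173) = 865)
b(k, o) = -150 + k**2 + 10*o (b(k, o) = (k**2 + 10*o) - 150 = -150 + k**2 + 10*o)
(498 + b(111, R))/(s(-84) - 2901/g) = (498 + (-150 + 111**2 + 10*36))/(865 - 2901/(-27430)) = (498 + (-150 + 12321 + 360))/(865 - 2901*(-1/27430)) = (498 + 12531)/(865 + 2901/27430) = 13029/(23729851/27430) = 13029*(27430/23729851) = 8311290/551857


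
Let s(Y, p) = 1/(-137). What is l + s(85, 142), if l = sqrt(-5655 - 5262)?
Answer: -1/137 + 3*I*sqrt(1213) ≈ -0.0072993 + 104.48*I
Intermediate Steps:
s(Y, p) = -1/137
l = 3*I*sqrt(1213) (l = sqrt(-10917) = 3*I*sqrt(1213) ≈ 104.48*I)
l + s(85, 142) = 3*I*sqrt(1213) - 1/137 = -1/137 + 3*I*sqrt(1213)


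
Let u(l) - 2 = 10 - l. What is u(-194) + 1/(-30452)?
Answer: 6273111/30452 ≈ 206.00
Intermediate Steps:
u(l) = 12 - l (u(l) = 2 + (10 - l) = 12 - l)
u(-194) + 1/(-30452) = (12 - 1*(-194)) + 1/(-30452) = (12 + 194) - 1/30452 = 206 - 1/30452 = 6273111/30452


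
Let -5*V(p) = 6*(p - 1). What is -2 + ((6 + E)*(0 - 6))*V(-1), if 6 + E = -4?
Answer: 278/5 ≈ 55.600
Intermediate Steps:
E = -10 (E = -6 - 4 = -10)
V(p) = 6/5 - 6*p/5 (V(p) = -6*(p - 1)/5 = -6*(-1 + p)/5 = -(-6 + 6*p)/5 = 6/5 - 6*p/5)
-2 + ((6 + E)*(0 - 6))*V(-1) = -2 + ((6 - 10)*(0 - 6))*(6/5 - 6/5*(-1)) = -2 + (-4*(-6))*(6/5 + 6/5) = -2 + 24*(12/5) = -2 + 288/5 = 278/5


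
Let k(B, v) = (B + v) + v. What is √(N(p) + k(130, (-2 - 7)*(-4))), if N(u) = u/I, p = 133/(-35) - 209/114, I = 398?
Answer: 23*√13608615/5970 ≈ 14.212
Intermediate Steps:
p = -169/30 (p = 133*(-1/35) - 209*1/114 = -19/5 - 11/6 = -169/30 ≈ -5.6333)
k(B, v) = B + 2*v
N(u) = u/398
√(N(p) + k(130, (-2 - 7)*(-4))) = √((1/398)*(-169/30) + (130 + 2*((-2 - 7)*(-4)))) = √(-169/11940 + (130 + 2*(-9*(-4)))) = √(-169/11940 + (130 + 2*36)) = √(-169/11940 + (130 + 72)) = √(-169/11940 + 202) = √(2411711/11940) = 23*√13608615/5970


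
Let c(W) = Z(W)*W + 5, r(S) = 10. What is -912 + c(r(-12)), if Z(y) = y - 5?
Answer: -857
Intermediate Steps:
Z(y) = -5 + y
c(W) = 5 + W*(-5 + W) (c(W) = (-5 + W)*W + 5 = W*(-5 + W) + 5 = 5 + W*(-5 + W))
-912 + c(r(-12)) = -912 + (5 + 10*(-5 + 10)) = -912 + (5 + 10*5) = -912 + (5 + 50) = -912 + 55 = -857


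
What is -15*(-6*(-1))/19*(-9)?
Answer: 810/19 ≈ 42.632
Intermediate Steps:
-15*(-6*(-1))/19*(-9) = -90/19*(-9) = 810/19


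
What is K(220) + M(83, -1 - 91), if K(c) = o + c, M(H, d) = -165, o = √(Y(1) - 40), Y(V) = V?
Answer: 55 + I*√39 ≈ 55.0 + 6.245*I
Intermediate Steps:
o = I*√39 (o = √(1 - 40) = √(-39) = I*√39 ≈ 6.245*I)
K(c) = c + I*√39 (K(c) = I*√39 + c = c + I*√39)
K(220) + M(83, -1 - 91) = (220 + I*√39) - 165 = 55 + I*√39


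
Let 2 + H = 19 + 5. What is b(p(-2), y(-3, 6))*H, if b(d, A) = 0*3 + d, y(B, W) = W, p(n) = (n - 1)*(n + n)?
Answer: 264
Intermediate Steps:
p(n) = 2*n*(-1 + n) (p(n) = (-1 + n)*(2*n) = 2*n*(-1 + n))
b(d, A) = d (b(d, A) = 0 + d = d)
H = 22 (H = -2 + (19 + 5) = -2 + 24 = 22)
b(p(-2), y(-3, 6))*H = (2*(-2)*(-1 - 2))*22 = (2*(-2)*(-3))*22 = 12*22 = 264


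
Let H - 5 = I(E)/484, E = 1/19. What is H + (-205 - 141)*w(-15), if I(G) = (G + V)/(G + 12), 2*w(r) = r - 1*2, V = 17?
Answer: 81630795/27709 ≈ 2946.0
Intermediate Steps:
E = 1/19 ≈ 0.052632
w(r) = -1 + r/2 (w(r) = (r - 1*2)/2 = (r - 2)/2 = (-2 + r)/2 = -1 + r/2)
I(G) = (17 + G)/(12 + G) (I(G) = (G + 17)/(G + 12) = (17 + G)/(12 + G))
H = 138626/27709 (H = 5 + ((17 + 1/19)/(12 + 1/19))/484 = 5 + ((324/19)/(229/19))*(1/484) = 5 + ((19/229)*(324/19))*(1/484) = 5 + (324/229)*(1/484) = 5 + 81/27709 = 138626/27709 ≈ 5.0029)
H + (-205 - 141)*w(-15) = 138626/27709 + (-205 - 141)*(-1 + (1/2)*(-15)) = 138626/27709 - 346*(-1 - 15/2) = 138626/27709 - 346*(-17/2) = 138626/27709 + 2941 = 81630795/27709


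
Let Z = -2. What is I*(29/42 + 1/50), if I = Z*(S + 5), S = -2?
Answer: -746/175 ≈ -4.2629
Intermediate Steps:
I = -6 (I = -2*(-2 + 5) = -2*3 = -6)
I*(29/42 + 1/50) = -6*(29/42 + 1/50) = -6*373/525 = -746/175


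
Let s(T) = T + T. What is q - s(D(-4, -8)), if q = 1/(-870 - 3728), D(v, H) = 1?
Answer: -9197/4598 ≈ -2.0002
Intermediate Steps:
s(T) = 2*T
q = -1/4598 (q = 1/(-4598) = -1/4598 ≈ -0.00021749)
q - s(D(-4, -8)) = -1/4598 - 2 = -9197/4598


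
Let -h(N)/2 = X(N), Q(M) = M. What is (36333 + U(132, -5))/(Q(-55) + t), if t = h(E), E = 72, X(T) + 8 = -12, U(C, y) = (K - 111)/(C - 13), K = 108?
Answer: -1441208/595 ≈ -2422.2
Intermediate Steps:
U(C, y) = -3/(-13 + C) (U(C, y) = (108 - 111)/(C - 13) = -3/(-13 + C))
X(T) = -20 (X(T) = -8 - 12 = -20)
h(N) = 40 (h(N) = -2*(-20) = 40)
t = 40
(36333 + U(132, -5))/(Q(-55) + t) = (36333 - 3/(-13 + 132))/(-55 + 40) = (36333 - 3/119)/(-15) = (36333 - 3*1/119)*(-1/15) = (36333 - 3/119)*(-1/15) = (4323624/119)*(-1/15) = -1441208/595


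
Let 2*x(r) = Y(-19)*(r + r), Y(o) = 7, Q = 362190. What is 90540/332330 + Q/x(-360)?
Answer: -400461473/2791572 ≈ -143.45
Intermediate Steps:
x(r) = 7*r (x(r) = (7*(r + r))/2 = (7*(2*r))/2 = (14*r)/2 = 7*r)
90540/332330 + Q/x(-360) = 90540/332330 + 362190/((7*(-360))) = 90540*(1/332330) + 362190/(-2520) = 9054/33233 + 362190*(-1/2520) = 9054/33233 - 12073/84 = -400461473/2791572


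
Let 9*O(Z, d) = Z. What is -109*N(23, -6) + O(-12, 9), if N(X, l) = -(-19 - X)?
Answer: -13738/3 ≈ -4579.3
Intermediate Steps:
O(Z, d) = Z/9
N(X, l) = 19 + X
-109*N(23, -6) + O(-12, 9) = -109*(19 + 23) + (⅑)*(-12) = -109*42 - 4/3 = -4578 - 4/3 = -13738/3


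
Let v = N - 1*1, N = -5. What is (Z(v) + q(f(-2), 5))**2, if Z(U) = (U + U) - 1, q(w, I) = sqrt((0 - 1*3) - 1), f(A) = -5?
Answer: 165 - 52*I ≈ 165.0 - 52.0*I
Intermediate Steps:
q(w, I) = 2*I (q(w, I) = sqrt((0 - 3) - 1) = sqrt(-3 - 1) = sqrt(-4) = 2*I)
v = -6 (v = -5 - 1*1 = -5 - 1 = -6)
Z(U) = -1 + 2*U (Z(U) = 2*U - 1 = -1 + 2*U)
(Z(v) + q(f(-2), 5))**2 = ((-1 + 2*(-6)) + 2*I)**2 = ((-1 - 12) + 2*I)**2 = (-13 + 2*I)**2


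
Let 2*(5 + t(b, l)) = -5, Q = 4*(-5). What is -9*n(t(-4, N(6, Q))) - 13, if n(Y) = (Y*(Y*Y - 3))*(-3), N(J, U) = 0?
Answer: -86369/8 ≈ -10796.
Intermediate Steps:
Q = -20
t(b, l) = -15/2 (t(b, l) = -5 + (½)*(-5) = -5 - 5/2 = -15/2)
n(Y) = -3*Y*(-3 + Y²) (n(Y) = (Y*(Y² - 3))*(-3) = (Y*(-3 + Y²))*(-3) = -3*Y*(-3 + Y²))
-9*n(t(-4, N(6, Q))) - 13 = -27*(-15)*(3 - (-15/2)²)/2 - 13 = -27*(-15)*(3 - 1*225/4)/2 - 13 = -27*(-15)*(3 - 225/4)/2 - 13 = -27*(-15)*(-213)/(2*4) - 13 = -9*9585/8 - 13 = -86265/8 - 13 = -86369/8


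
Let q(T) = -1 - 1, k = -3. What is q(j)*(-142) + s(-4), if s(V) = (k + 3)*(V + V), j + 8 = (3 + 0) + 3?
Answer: 284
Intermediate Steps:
j = -2 (j = -8 + ((3 + 0) + 3) = -8 + (3 + 3) = -8 + 6 = -2)
q(T) = -2
s(V) = 0 (s(V) = (-3 + 3)*(V + V) = 0*(2*V) = 0)
q(j)*(-142) + s(-4) = -2*(-142) + 0 = 284 + 0 = 284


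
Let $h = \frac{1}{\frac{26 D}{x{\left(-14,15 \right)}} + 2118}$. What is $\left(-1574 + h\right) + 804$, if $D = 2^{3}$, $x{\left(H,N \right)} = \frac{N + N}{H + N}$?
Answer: $- \frac{24542965}{31874} \approx -770.0$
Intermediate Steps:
$x{\left(H,N \right)} = \frac{2 N}{H + N}$
$D = 8$
$h = \frac{15}{31874}$ ($h = \frac{1}{\frac{26 \cdot 8}{2 \cdot 15 \frac{1}{-14 + 15}} + 2118} = \frac{1}{\frac{208}{2 \cdot 15 \cdot 1^{-1}} + 2118} = \frac{1}{\frac{208}{2 \cdot 15 \cdot 1} + 2118} = \frac{1}{\frac{208}{30} + 2118} = \frac{1}{208 \cdot \frac{1}{30} + 2118} = \frac{1}{\frac{104}{15} + 2118} = \frac{1}{\frac{31874}{15}} = \frac{15}{31874} \approx 0.0004706$)
$\left(-1574 + h\right) + 804 = \left(-1574 + \frac{15}{31874}\right) + 804 = - \frac{50169661}{31874} + 804 = - \frac{24542965}{31874}$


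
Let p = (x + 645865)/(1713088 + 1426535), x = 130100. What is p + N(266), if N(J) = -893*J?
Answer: -248592997403/1046541 ≈ -2.3754e+5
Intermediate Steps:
p = 258655/1046541 (p = (130100 + 645865)/(1713088 + 1426535) = 775965/3139623 = 775965*(1/3139623) = 258655/1046541 ≈ 0.24715)
p + N(266) = 258655/1046541 - 893*266 = 258655/1046541 - 237538 = -248592997403/1046541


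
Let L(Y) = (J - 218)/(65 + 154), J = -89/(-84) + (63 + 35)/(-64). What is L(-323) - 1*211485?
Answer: -31123971293/147168 ≈ -2.1149e+5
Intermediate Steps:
J = -317/672 (J = -89*(-1/84) + 98*(-1/64) = 89/84 - 49/32 = -317/672 ≈ -0.47173)
L(Y) = -146813/147168 (L(Y) = (-317/672 - 218)/(65 + 154) = -146813/672/219 = -146813/672*1/219 = -146813/147168)
L(-323) - 1*211485 = -146813/147168 - 1*211485 = -146813/147168 - 211485 = -31123971293/147168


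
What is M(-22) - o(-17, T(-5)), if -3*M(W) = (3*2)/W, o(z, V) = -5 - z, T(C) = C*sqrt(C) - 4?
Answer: -131/11 ≈ -11.909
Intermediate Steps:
T(C) = -4 + C**(3/2) (T(C) = C**(3/2) - 4 = -4 + C**(3/2))
M(W) = -2/W (M(W) = -3*2/(3*W) = -2/W)
M(-22) - o(-17, T(-5)) = -2/(-22) - (-5 - 1*(-17)) = -2*(-1/22) - (-5 + 17) = 1/11 - 1*12 = 1/11 - 12 = -131/11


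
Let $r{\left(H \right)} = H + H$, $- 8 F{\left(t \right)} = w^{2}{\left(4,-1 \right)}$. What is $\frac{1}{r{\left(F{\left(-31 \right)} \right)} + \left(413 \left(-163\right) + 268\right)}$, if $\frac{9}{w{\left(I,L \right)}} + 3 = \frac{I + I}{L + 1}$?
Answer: $- \frac{1}{67051} \approx -1.4914 \cdot 10^{-5}$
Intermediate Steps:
$w{\left(I,L \right)} = \frac{9}{-3 + \frac{2 I}{1 + L}}$ ($w{\left(I,L \right)} = \frac{9}{-3 + \frac{I + I}{L + 1}} = \frac{9}{-3 + \frac{2 I}{1 + L}}$)
$F{\left(t \right)} = 0$ ($F{\left(t \right)} = - \frac{\left(\frac{9 \left(1 - 1\right)}{-3 - -3 + 2 \cdot 4}\right)^{2}}{8} = - \frac{\left(9 \frac{1}{-3 + 3 + 8} \cdot 0\right)^{2}}{8} = - \frac{\left(9 \cdot \frac{1}{8} \cdot 0\right)^{2}}{8} = - \frac{0^{2}}{8} = \left(- \frac{1}{8}\right) 0 = 0$)
$r{\left(H \right)} = 2 H$
$\frac{1}{r{\left(F{\left(-31 \right)} \right)} + \left(413 \left(-163\right) + 268\right)} = \frac{1}{2 \cdot 0 + \left(413 \left(-163\right) + 268\right)} = \frac{1}{0 + \left(-67319 + 268\right)} = \frac{1}{0 - 67051} = \frac{1}{-67051} = - \frac{1}{67051}$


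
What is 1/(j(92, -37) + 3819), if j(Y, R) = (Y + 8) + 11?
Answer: 1/3930 ≈ 0.00025445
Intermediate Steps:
j(Y, R) = 19 + Y (j(Y, R) = (8 + Y) + 11 = 19 + Y)
1/(j(92, -37) + 3819) = 1/((19 + 92) + 3819) = 1/(111 + 3819) = 1/3930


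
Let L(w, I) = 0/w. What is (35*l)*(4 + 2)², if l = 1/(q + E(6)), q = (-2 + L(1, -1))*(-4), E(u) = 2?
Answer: 126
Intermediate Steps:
L(w, I) = 0
q = 8 (q = (-2 + 0)*(-4) = -2*(-4) = 8)
l = ⅒ (l = 1/(8 + 2) = 1/10 = ⅒ ≈ 0.10000)
(35*l)*(4 + 2)² = (35*(⅒))*(4 + 2)² = (7/2)*6² = (7/2)*36 = 126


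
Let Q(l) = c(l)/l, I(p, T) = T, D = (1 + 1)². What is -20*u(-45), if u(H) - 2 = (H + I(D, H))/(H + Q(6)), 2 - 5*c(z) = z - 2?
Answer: -13510/169 ≈ -79.941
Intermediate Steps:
D = 4 (D = 2² = 4)
c(z) = ⅘ - z/5 (c(z) = ⅖ - (z - 2)/5 = ⅖ - (-2 + z)/5 = ⅖ + (⅖ - z/5) = ⅘ - z/5)
Q(l) = (⅘ - l/5)/l
u(H) = 2 + 2*H/(-1/15 + H) (u(H) = 2 + (H + H)/(H + (⅕)*(4 - 1*6)/6) = 2 + (2*H)/(H + (⅕)*(⅙)*(4 - 6)) = 2 + (2*H)/(H + (⅕)*(⅙)*(-2)) = 2 + (2*H)/(H - 1/15) = 2 + (2*H)/(-1/15 + H) = 2 + 2*H/(-1/15 + H))
-20*u(-45) = -40*(-1 + 30*(-45))/(-1 + 15*(-45)) = -40*(-1 - 1350)/(-1 - 675) = -40*(-1351)/(-676) = -40*(-1)*(-1351)/676 = -20*1351/338 = -13510/169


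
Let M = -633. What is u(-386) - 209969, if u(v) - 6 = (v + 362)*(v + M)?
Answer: -185507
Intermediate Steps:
u(v) = 6 + (-633 + v)*(362 + v) (u(v) = 6 + (v + 362)*(v - 633) = 6 + (362 + v)*(-633 + v) = 6 + (-633 + v)*(362 + v))
u(-386) - 209969 = (-229140 + (-386)**2 - 271*(-386)) - 209969 = (-229140 + 148996 + 104606) - 209969 = 24462 - 209969 = -185507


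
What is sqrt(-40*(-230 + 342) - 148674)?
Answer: I*sqrt(153154) ≈ 391.35*I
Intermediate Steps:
sqrt(-40*(-230 + 342) - 148674) = sqrt(-40*112 - 148674) = sqrt(-4480 - 148674) = sqrt(-153154) = I*sqrt(153154)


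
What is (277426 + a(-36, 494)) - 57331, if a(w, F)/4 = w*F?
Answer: 148959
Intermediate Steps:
a(w, F) = 4*F*w (a(w, F) = 4*(w*F) = 4*(F*w) = 4*F*w)
(277426 + a(-36, 494)) - 57331 = (277426 + 4*494*(-36)) - 57331 = (277426 - 71136) - 57331 = 206290 - 57331 = 148959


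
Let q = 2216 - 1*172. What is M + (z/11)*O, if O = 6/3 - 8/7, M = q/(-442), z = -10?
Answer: -91954/17017 ≈ -5.4037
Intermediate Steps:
q = 2044 (q = 2216 - 172 = 2044)
M = -1022/221 (M = 2044/(-442) = 2044*(-1/442) = -1022/221 ≈ -4.6244)
O = 6/7 (O = 6*(⅓) - 8*⅐ = 2 - 8/7 = 6/7 ≈ 0.85714)
M + (z/11)*O = -1022/221 - 10/11*(6/7) = -1022/221 - 10*1/11*(6/7) = -1022/221 - 10/11*6/7 = -1022/221 - 60/77 = -91954/17017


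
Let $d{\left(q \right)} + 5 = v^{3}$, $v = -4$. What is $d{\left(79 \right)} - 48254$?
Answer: $-48323$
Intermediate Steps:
$d{\left(q \right)} = -69$ ($d{\left(q \right)} = -5 + \left(-4\right)^{3} = -5 - 64 = -69$)
$d{\left(79 \right)} - 48254 = -69 - 48254 = -48323$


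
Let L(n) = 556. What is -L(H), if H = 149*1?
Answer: -556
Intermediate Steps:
H = 149
-L(H) = -1*556 = -556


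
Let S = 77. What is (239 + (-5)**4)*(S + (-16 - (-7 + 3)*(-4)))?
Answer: 38880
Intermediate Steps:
(239 + (-5)**4)*(S + (-16 - (-7 + 3)*(-4))) = (239 + (-5)**4)*(77 + (-16 - (-7 + 3)*(-4))) = (239 + 625)*(77 + (-16 - (-4)*(-4))) = 864*(77 + (-16 - 1*16)) = 864*(77 + (-16 - 16)) = 864*(77 - 32) = 864*45 = 38880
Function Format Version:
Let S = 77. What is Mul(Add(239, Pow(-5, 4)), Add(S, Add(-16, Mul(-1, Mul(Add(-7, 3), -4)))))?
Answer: 38880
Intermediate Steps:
Mul(Add(239, Pow(-5, 4)), Add(S, Add(-16, Mul(-1, Mul(Add(-7, 3), -4))))) = Mul(Add(239, Pow(-5, 4)), Add(77, Add(-16, Mul(-1, Mul(Add(-7, 3), -4))))) = Mul(Add(239, 625), Add(77, Add(-16, Mul(-1, Mul(-4, -4))))) = Mul(864, Add(77, Add(-16, Mul(-1, 16)))) = Mul(864, Add(77, Add(-16, -16))) = Mul(864, Add(77, -32)) = Mul(864, 45) = 38880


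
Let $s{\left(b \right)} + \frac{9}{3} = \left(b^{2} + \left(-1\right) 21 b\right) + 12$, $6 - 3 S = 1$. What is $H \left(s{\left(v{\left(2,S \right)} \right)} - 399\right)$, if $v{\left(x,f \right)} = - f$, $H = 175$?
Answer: $- \frac{554750}{9} \approx -61639.0$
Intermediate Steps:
$S = \frac{5}{3}$ ($S = 2 - \frac{1}{3} = \frac{5}{3} \approx 1.6667$)
$s{\left(b \right)} = 9 + b^{2} - 21 b$ ($s{\left(b \right)} = -3 + \left(\left(b^{2} + \left(-1\right) 21 b\right) + 12\right) = -3 + \left(\left(b^{2} - 21 b\right) + 12\right) = -3 + \left(12 + b^{2} - 21 b\right) = 9 + b^{2} - 21 b$)
$H \left(s{\left(v{\left(2,S \right)} \right)} - 399\right) = 175 \left(\left(9 + \left(\left(-1\right) \frac{5}{3}\right)^{2} - 21 \left(\left(-1\right) \frac{5}{3}\right)\right) - 399\right) = 175 \left(\left(9 + \left(- \frac{5}{3}\right)^{2} - -35\right) - 399\right) = 175 \left(\left(9 + \frac{25}{9} + 35\right) - 399\right) = 175 \left(\frac{421}{9} - 399\right) = 175 \left(- \frac{3170}{9}\right) = - \frac{554750}{9}$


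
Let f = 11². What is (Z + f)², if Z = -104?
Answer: 289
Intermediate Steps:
f = 121
(Z + f)² = (-104 + 121)² = 17² = 289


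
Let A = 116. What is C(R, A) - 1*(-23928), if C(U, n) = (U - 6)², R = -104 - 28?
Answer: 42972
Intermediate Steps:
R = -132
C(U, n) = (-6 + U)²
C(R, A) - 1*(-23928) = (-6 - 132)² - 1*(-23928) = (-138)² + 23928 = 19044 + 23928 = 42972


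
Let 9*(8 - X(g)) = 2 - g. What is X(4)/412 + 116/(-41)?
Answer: -213547/76014 ≈ -2.8093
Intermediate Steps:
X(g) = 70/9 + g/9 (X(g) = 8 - (2 - g)/9 = 8 + (-2/9 + g/9) = 70/9 + g/9)
X(4)/412 + 116/(-41) = (70/9 + (⅑)*4)/412 + 116/(-41) = (70/9 + 4/9)*(1/412) + 116*(-1/41) = (74/9)*(1/412) - 116/41 = 37/1854 - 116/41 = -213547/76014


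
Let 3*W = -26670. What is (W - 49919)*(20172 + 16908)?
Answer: -2180637720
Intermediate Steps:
W = -8890 (W = (⅓)*(-26670) = -8890)
(W - 49919)*(20172 + 16908) = (-8890 - 49919)*(20172 + 16908) = -58809*37080 = -2180637720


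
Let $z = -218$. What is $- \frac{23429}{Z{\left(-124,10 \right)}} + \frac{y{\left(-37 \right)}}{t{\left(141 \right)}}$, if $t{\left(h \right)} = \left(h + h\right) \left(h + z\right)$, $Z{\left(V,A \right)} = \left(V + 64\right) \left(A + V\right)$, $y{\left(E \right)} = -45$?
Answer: $- \frac{84738251}{24753960} \approx -3.4232$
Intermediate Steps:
$Z{\left(V,A \right)} = \left(64 + V\right) \left(A + V\right)$
$t{\left(h \right)} = 2 h \left(-218 + h\right)$ ($t{\left(h \right)} = \left(h + h\right) \left(h - 218\right) = 2 h \left(-218 + h\right)$)
$- \frac{23429}{Z{\left(-124,10 \right)}} + \frac{y{\left(-37 \right)}}{t{\left(141 \right)}} = - \frac{23429}{\left(-124\right)^{2} + 64 \cdot 10 + 64 \left(-124\right) + 10 \left(-124\right)} - \frac{45}{2 \cdot 141 \left(-218 + 141\right)} = - \frac{23429}{15376 + 640 - 7936 - 1240} - \frac{45}{2 \cdot 141 \left(-77\right)} = - \frac{23429}{6840} - \frac{45}{-21714} = \left(-23429\right) \frac{1}{6840} - - \frac{15}{7238} = - \frac{23429}{6840} + \frac{15}{7238} = - \frac{84738251}{24753960}$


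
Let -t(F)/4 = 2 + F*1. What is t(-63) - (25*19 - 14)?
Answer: -217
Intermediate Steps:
t(F) = -8 - 4*F (t(F) = -4*(2 + F*1) = -4*(2 + F) = -8 - 4*F)
t(-63) - (25*19 - 14) = (-8 - 4*(-63)) - (25*19 - 14) = (-8 + 252) - (475 - 14) = 244 - 1*461 = 244 - 461 = -217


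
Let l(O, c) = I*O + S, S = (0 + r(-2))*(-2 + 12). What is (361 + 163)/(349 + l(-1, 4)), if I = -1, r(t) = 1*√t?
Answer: 1834/1227 - 262*I*√2/6135 ≈ 1.4947 - 0.060395*I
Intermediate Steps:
r(t) = √t
S = 10*I*√2 (S = (0 + √(-2))*(-2 + 12) = (0 + I*√2)*10 = (I*√2)*10 = 10*I*√2 ≈ 14.142*I)
l(O, c) = -O + 10*I*√2
(361 + 163)/(349 + l(-1, 4)) = (361 + 163)/(349 + (-1*(-1) + 10*I*√2)) = 524/(349 + (1 + 10*I*√2)) = 524/(350 + 10*I*√2)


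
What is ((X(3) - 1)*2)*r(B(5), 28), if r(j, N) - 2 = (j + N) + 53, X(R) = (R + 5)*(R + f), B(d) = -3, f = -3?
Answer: -160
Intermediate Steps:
X(R) = (-3 + R)*(5 + R) (X(R) = (R + 5)*(R - 3) = (5 + R)*(-3 + R) = (-3 + R)*(5 + R))
r(j, N) = 55 + N + j (r(j, N) = 2 + ((j + N) + 53) = 2 + ((N + j) + 53) = 2 + (53 + N + j) = 55 + N + j)
((X(3) - 1)*2)*r(B(5), 28) = (((-15 + 3² + 2*3) - 1)*2)*(55 + 28 - 3) = (((-15 + 9 + 6) - 1)*2)*80 = ((0 - 1)*2)*80 = -1*2*80 = -2*80 = -160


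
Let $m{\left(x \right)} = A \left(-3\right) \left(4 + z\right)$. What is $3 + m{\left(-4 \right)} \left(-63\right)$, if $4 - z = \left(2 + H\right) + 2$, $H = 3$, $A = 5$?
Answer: $948$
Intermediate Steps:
$z = -3$ ($z = 4 - \left(\left(2 + 3\right) + 2\right) = 4 - \left(5 + 2\right) = 4 - 7 = -3$)
$m{\left(x \right)} = -15$ ($m{\left(x \right)} = 5 \left(-3\right) \left(4 - 3\right) = \left(-15\right) 1 = -15$)
$3 + m{\left(-4 \right)} \left(-63\right) = 3 - -945 = 3 + 945 = 948$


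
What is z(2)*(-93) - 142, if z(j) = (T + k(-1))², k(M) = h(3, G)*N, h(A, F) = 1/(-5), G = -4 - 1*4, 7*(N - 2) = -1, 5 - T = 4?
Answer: -218962/1225 ≈ -178.74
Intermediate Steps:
T = 1 (T = 5 - 1*4 = 5 - 4 = 1)
N = 13/7 (N = 2 + (⅐)*(-1) = 2 - ⅐ = 13/7 ≈ 1.8571)
G = -8 (G = -4 - 4 = -8)
h(A, F) = -⅕
k(M) = -13/35 (k(M) = -⅕*13/7 = -13/35)
z(j) = 484/1225 (z(j) = (1 - 13/35)² = (22/35)² = 484/1225)
z(2)*(-93) - 142 = (484/1225)*(-93) - 142 = -45012/1225 - 142 = -218962/1225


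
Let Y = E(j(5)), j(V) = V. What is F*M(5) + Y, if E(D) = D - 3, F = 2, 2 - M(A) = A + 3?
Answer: -10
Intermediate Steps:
M(A) = -1 - A (M(A) = 2 - (A + 3) = 2 - (3 + A) = 2 + (-3 - A) = -1 - A)
E(D) = -3 + D
Y = 2 (Y = -3 + 5 = 2)
F*M(5) + Y = 2*(-1 - 1*5) + 2 = 2*(-1 - 5) + 2 = 2*(-6) + 2 = -12 + 2 = -10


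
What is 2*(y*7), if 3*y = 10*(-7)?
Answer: -980/3 ≈ -326.67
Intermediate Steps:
y = -70/3 (y = (10*(-7))/3 = (1/3)*(-70) = -70/3 ≈ -23.333)
2*(y*7) = 2*(-70/3*7) = 2*(-490/3) = -980/3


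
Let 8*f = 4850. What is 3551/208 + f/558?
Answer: 1053779/58032 ≈ 18.159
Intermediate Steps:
f = 2425/4 (f = (⅛)*4850 = 2425/4 ≈ 606.25)
3551/208 + f/558 = 3551/208 + (2425/4)/558 = 3551*(1/208) + (2425/4)*(1/558) = 3551/208 + 2425/2232 = 1053779/58032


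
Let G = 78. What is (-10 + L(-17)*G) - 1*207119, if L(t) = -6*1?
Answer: -207597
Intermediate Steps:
L(t) = -6
(-10 + L(-17)*G) - 1*207119 = (-10 - 6*78) - 1*207119 = (-10 - 468) - 207119 = -478 - 207119 = -207597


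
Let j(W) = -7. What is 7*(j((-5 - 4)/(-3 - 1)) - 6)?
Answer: -91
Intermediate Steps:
7*(j((-5 - 4)/(-3 - 1)) - 6) = 7*(-7 - 6) = 7*(-13) = -91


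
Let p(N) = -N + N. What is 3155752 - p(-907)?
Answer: 3155752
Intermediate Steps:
p(N) = 0
3155752 - p(-907) = 3155752 - 1*0 = 3155752 + 0 = 3155752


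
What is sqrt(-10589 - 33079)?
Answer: 6*I*sqrt(1213) ≈ 208.97*I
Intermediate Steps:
sqrt(-10589 - 33079) = sqrt(-43668) = 6*I*sqrt(1213)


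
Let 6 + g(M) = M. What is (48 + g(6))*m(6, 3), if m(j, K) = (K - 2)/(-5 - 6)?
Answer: -48/11 ≈ -4.3636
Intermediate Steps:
m(j, K) = 2/11 - K/11 (m(j, K) = (-2 + K)/(-11) = (-2 + K)*(-1/11) = 2/11 - K/11)
g(M) = -6 + M
(48 + g(6))*m(6, 3) = (48 + (-6 + 6))*(2/11 - 1/11*3) = (48 + 0)*(2/11 - 3/11) = 48*(-1/11) = -48/11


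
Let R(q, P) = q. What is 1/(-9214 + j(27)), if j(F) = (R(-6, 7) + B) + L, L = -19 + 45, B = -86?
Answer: -1/9280 ≈ -0.00010776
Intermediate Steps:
L = 26
j(F) = -66 (j(F) = (-6 - 86) + 26 = -92 + 26 = -66)
1/(-9214 + j(27)) = 1/(-9214 - 66) = 1/(-9280) = -1/9280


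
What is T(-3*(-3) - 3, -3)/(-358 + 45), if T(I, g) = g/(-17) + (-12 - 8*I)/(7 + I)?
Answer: 981/69173 ≈ 0.014182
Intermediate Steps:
T(I, g) = -g/17 + (-12 - 8*I)/(7 + I)
T(-3*(-3) - 3, -3)/(-358 + 45) = ((-204 - 136*(-3*(-3) - 3) - 7*(-3) - 1*(-3*(-3) - 3)*(-3))/(17*(7 + (-3*(-3) - 3))))/(-358 + 45) = ((-204 - 136*(9 - 3) + 21 - 1*(9 - 3)*(-3))/(17*(7 + (9 - 3))))/(-313) = ((-204 - 136*6 + 21 - 1*6*(-3))/(17*(7 + 6)))*(-1/313) = ((1/17)*(-204 - 816 + 21 + 18)/13)*(-1/313) = ((1/17)*(1/13)*(-981))*(-1/313) = -981/221*(-1/313) = 981/69173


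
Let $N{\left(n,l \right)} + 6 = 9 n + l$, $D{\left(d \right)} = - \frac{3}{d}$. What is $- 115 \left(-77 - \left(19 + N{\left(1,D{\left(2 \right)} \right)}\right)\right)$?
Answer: $\frac{22425}{2} \approx 11213.0$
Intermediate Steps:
$N{\left(n,l \right)} = -6 + l + 9 n$ ($N{\left(n,l \right)} = -6 + \left(9 n + l\right) = -6 + \left(l + 9 n\right) = -6 + l + 9 n$)
$- 115 \left(-77 - \left(19 + N{\left(1,D{\left(2 \right)} \right)}\right)\right) = - 115 \left(-77 - \left(13 + 9 - \frac{3}{2}\right)\right) = - 115 \left(-77 - \left(22 - \frac{3}{2}\right)\right) = - 115 \left(-77 - \frac{41}{2}\right) = \left(-115\right) \left(- \frac{195}{2}\right) = \frac{22425}{2}$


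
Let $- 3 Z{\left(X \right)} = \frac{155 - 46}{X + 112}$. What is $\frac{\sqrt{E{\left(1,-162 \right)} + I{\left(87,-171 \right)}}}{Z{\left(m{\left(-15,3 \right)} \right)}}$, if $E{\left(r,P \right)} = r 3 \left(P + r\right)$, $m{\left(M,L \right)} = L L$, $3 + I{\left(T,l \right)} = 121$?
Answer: $- \frac{363 i \sqrt{365}}{109} \approx - 63.625 i$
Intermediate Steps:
$I{\left(T,l \right)} = 118$ ($I{\left(T,l \right)} = -3 + 121 = 118$)
$m{\left(M,L \right)} = L^{2}$
$Z{\left(X \right)} = - \frac{109}{3 \left(112 + X\right)}$ ($Z{\left(X \right)} = - \frac{\left(155 - 46\right) \frac{1}{X + 112}}{3} = - \frac{109 \frac{1}{112 + X}}{3} = - \frac{109}{3 \left(112 + X\right)}$)
$E{\left(r,P \right)} = 3 r \left(P + r\right)$
$\frac{\sqrt{E{\left(1,-162 \right)} + I{\left(87,-171 \right)}}}{Z{\left(m{\left(-15,3 \right)} \right)}} = \frac{\sqrt{3 \cdot 1 \left(-162 + 1\right) + 118}}{\left(-109\right) \frac{1}{336 + 3 \cdot 3^{2}}} = \frac{\sqrt{3 \cdot 1 \left(-161\right) + 118}}{\left(-109\right) \frac{1}{336 + 3 \cdot 9}} = \frac{\sqrt{-483 + 118}}{\left(-109\right) \frac{1}{336 + 27}} = \frac{\sqrt{-365}}{\left(-109\right) \frac{1}{363}} = \frac{i \sqrt{365}}{\left(-109\right) \frac{1}{363}} = \frac{i \sqrt{365}}{- \frac{109}{363}} = i \sqrt{365} \left(- \frac{363}{109}\right) = - \frac{363 i \sqrt{365}}{109}$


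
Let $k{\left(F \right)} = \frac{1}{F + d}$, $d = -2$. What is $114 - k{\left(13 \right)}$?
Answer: $\frac{1253}{11} \approx 113.91$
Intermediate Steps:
$k{\left(F \right)} = \frac{1}{-2 + F}$ ($k{\left(F \right)} = \frac{1}{F - 2} = \frac{1}{-2 + F}$)
$114 - k{\left(13 \right)} = 114 - \frac{1}{-2 + 13} = 114 - \frac{1}{11} = \frac{1253}{11}$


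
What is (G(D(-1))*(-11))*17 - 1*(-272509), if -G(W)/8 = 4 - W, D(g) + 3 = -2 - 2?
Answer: 288965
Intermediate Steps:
D(g) = -7 (D(g) = -3 + (-2 - 2) = -3 - 4 = -7)
G(W) = -32 + 8*W (G(W) = -8*(4 - W) = -32 + 8*W)
(G(D(-1))*(-11))*17 - 1*(-272509) = ((-32 + 8*(-7))*(-11))*17 - 1*(-272509) = ((-32 - 56)*(-11))*17 + 272509 = -88*(-11)*17 + 272509 = 968*17 + 272509 = 16456 + 272509 = 288965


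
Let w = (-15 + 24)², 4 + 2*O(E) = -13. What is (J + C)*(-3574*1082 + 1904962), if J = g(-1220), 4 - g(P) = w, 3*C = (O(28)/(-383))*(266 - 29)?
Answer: 56546913867/383 ≈ 1.4764e+8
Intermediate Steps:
O(E) = -17/2 (O(E) = -2 + (½)*(-13) = -2 - 13/2 = -17/2)
C = 1343/766 (C = ((-17/2/(-383))*(266 - 29))/3 = (-17/2*(-1/383)*237)/3 = ((17/766)*237)/3 = (⅓)*(4029/766) = 1343/766 ≈ 1.7533)
w = 81 (w = 9² = 81)
g(P) = -77 (g(P) = 4 - 1*81 = 4 - 81 = -77)
J = -77
(J + C)*(-3574*1082 + 1904962) = (-77 + 1343/766)*(-3574*1082 + 1904962) = -57639*(-3867068 + 1904962)/766 = -57639/766*(-1962106) = 56546913867/383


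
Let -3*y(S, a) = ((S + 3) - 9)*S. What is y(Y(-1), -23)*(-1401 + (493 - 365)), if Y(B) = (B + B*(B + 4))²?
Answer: 203680/3 ≈ 67893.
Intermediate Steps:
Y(B) = (B + B*(4 + B))²
y(S, a) = -S*(-6 + S)/3 (y(S, a) = -((S + 3) - 9)*S/3 = -((3 + S) - 9)*S/3 = -(-6 + S)*S/3 = -S*(-6 + S)/3)
y(Y(-1), -23)*(-1401 + (493 - 365)) = (((-1)²*(5 - 1)²)*(6 - (-1)²*(5 - 1)²)/3)*(-1401 + (493 - 365)) = ((1*4²)*(6 - 4²)/3)*(-1401 + 128) = ((1*16)*(6 - 16)/3)*(-1273) = ((⅓)*16*(6 - 1*16))*(-1273) = ((⅓)*16*(6 - 16))*(-1273) = ((⅓)*16*(-10))*(-1273) = -160/3*(-1273) = 203680/3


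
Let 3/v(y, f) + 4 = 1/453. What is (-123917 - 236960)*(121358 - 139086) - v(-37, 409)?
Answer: 11586103324175/1811 ≈ 6.3976e+9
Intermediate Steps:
v(y, f) = -1359/1811 (v(y, f) = 3/(-4 + 1/453) = 3/(-1811/453) = 3*(-453/1811) = -1359/1811)
(-123917 - 236960)*(121358 - 139086) - v(-37, 409) = (-123917 - 236960)*(121358 - 139086) - 1*(-1359/1811) = -360877*(-17728) + 1359/1811 = 6397627456 + 1359/1811 = 11586103324175/1811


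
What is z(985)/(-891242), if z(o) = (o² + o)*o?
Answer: -28136525/26213 ≈ -1073.4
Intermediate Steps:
z(o) = o*(o + o²) (z(o) = (o + o²)*o = o*(o + o²))
z(985)/(-891242) = (985²*(1 + 985))/(-891242) = (970225*986)*(-1/891242) = 956641850*(-1/891242) = -28136525/26213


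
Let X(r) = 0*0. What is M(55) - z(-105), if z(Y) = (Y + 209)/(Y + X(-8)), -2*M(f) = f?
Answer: -5567/210 ≈ -26.510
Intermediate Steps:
X(r) = 0
M(f) = -f/2
z(Y) = (209 + Y)/Y (z(Y) = (Y + 209)/(Y + 0) = (209 + Y)/Y)
M(55) - z(-105) = -½*55 - (209 - 105)/(-105) = -55/2 - (-1)*104/105 = -55/2 - 1*(-104/105) = -55/2 + 104/105 = -5567/210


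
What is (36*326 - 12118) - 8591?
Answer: -8973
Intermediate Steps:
(36*326 - 12118) - 8591 = (11736 - 12118) - 8591 = -382 - 8591 = -8973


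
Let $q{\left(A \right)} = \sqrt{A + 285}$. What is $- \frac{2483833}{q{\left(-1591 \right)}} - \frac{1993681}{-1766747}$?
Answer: $\frac{1993681}{1766747} + \frac{2483833 i \sqrt{1306}}{1306} \approx 1.1284 + 68731.0 i$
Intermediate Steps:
$q{\left(A \right)} = \sqrt{285 + A}$
$- \frac{2483833}{q{\left(-1591 \right)}} - \frac{1993681}{-1766747} = - \frac{2483833}{\sqrt{285 - 1591}} - \frac{1993681}{-1766747} = - \frac{2483833}{\sqrt{-1306}} - - \frac{1993681}{1766747} = - \frac{2483833}{i \sqrt{1306}} + \frac{1993681}{1766747} = - 2483833 \left(- \frac{i \sqrt{1306}}{1306}\right) + \frac{1993681}{1766747} = \frac{2483833 i \sqrt{1306}}{1306} + \frac{1993681}{1766747} = \frac{1993681}{1766747} + \frac{2483833 i \sqrt{1306}}{1306}$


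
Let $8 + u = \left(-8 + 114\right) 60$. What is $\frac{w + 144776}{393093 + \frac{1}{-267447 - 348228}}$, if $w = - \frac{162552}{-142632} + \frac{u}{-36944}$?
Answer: $\frac{203858774057022275}{553509707585001923} \approx 0.3683$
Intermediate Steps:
$u = 6352$ ($u = -8 + \left(-8 + 114\right) 60 = -8 + 106 \cdot 60 = -8 + 6360 = 6352$)
$w = \frac{13279486}{13722387}$ ($w = - \frac{162552}{-142632} + \frac{6352}{-36944} = \left(-162552\right) \left(- \frac{1}{142632}\right) + 6352 \left(- \frac{1}{36944}\right) = \frac{6773}{5943} - \frac{397}{2309} = \frac{13279486}{13722387} \approx 0.96772$)
$\frac{w + 144776}{393093 + \frac{1}{-267447 - 348228}} = \frac{\frac{13279486}{13722387} + 144776}{393093 + \frac{1}{-267447 - 348228}} = \frac{1986685579798}{13722387 \left(393093 + \frac{1}{-615675}\right)} = \frac{1986685579798}{13722387 \left(393093 - \frac{1}{615675}\right)} = \frac{1986685579798}{13722387 \cdot \frac{242017532774}{615675}} = \frac{1986685579798}{13722387} \cdot \frac{615675}{242017532774} = \frac{203858774057022275}{553509707585001923}$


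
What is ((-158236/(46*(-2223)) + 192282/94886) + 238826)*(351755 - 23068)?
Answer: 770926758389854085/9820701 ≈ 7.8500e+10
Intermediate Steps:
((-158236/(46*(-2223)) + 192282/94886) + 238826)*(351755 - 23068) = ((-158236/(-102258) + 192282*(1/94886)) + 238826)*328687 = ((-158236*(-1/102258) + 96141/47443) + 238826)*328687 = ((6086/3933 + 96141/47443) + 238826)*328687 = (35097929/9820701 + 238826)*328687 = (2345473834955/9820701)*328687 = 770926758389854085/9820701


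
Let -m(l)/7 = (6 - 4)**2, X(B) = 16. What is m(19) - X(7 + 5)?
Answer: -44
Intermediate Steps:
m(l) = -28 (m(l) = -7*(6 - 4)**2 = -7*2**2 = -7*4 = -28)
m(19) - X(7 + 5) = -28 - 1*16 = -28 - 16 = -44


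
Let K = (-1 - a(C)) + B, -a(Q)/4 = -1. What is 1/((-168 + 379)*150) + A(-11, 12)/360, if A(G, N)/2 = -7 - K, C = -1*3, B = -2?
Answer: 1/31650 ≈ 3.1596e-5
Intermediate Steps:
C = -3
a(Q) = 4 (a(Q) = -4*(-1) = 4)
K = -7 (K = (-1 - 1*4) - 2 = (-1 - 4) - 2 = -5 - 2 = -7)
A(G, N) = 0 (A(G, N) = 2*(-7 - 1*(-7)) = 2*(-7 + 7) = 2*0 = 0)
1/((-168 + 379)*150) + A(-11, 12)/360 = 1/((-168 + 379)*150) + 0/360 = (1/150)/211 + 0*(1/360) = (1/211)*(1/150) + 0 = 1/31650 + 0 = 1/31650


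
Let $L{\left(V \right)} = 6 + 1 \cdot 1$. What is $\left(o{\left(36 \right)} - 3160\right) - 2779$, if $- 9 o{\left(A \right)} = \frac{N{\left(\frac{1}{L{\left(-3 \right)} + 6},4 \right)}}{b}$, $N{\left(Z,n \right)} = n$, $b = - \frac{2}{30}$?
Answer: $- \frac{17797}{3} \approx -5932.3$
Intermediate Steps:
$L{\left(V \right)} = 7$ ($L{\left(V \right)} = 6 + 1 = 7$)
$b = - \frac{1}{15}$ ($b = \left(-2\right) \frac{1}{30} = - \frac{1}{15} \approx -0.066667$)
$o{\left(A \right)} = \frac{20}{3}$ ($o{\left(A \right)} = - \frac{4 \frac{1}{- \frac{1}{15}}}{9} = - \frac{4 \left(-15\right)}{9} = \left(- \frac{1}{9}\right) \left(-60\right) = \frac{20}{3}$)
$\left(o{\left(36 \right)} - 3160\right) - 2779 = \left(\frac{20}{3} - 3160\right) - 2779 = - \frac{9460}{3} - 2779 = - \frac{17797}{3}$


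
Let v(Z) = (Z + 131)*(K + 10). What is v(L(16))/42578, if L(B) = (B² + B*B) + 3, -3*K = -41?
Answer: 22933/63867 ≈ 0.35907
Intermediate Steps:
K = 41/3 (K = -⅓*(-41) = 41/3 ≈ 13.667)
L(B) = 3 + 2*B² (L(B) = (B² + B²) + 3 = 2*B² + 3 = 3 + 2*B²)
v(Z) = 9301/3 + 71*Z/3 (v(Z) = (Z + 131)*(41/3 + 10) = (131 + Z)*(71/3) = 9301/3 + 71*Z/3)
v(L(16))/42578 = (9301/3 + 71*(3 + 2*16²)/3)/42578 = (9301/3 + 71*(3 + 2*256)/3)*(1/42578) = (9301/3 + 71*(3 + 512)/3)*(1/42578) = (9301/3 + (71/3)*515)*(1/42578) = (9301/3 + 36565/3)*(1/42578) = (45866/3)*(1/42578) = 22933/63867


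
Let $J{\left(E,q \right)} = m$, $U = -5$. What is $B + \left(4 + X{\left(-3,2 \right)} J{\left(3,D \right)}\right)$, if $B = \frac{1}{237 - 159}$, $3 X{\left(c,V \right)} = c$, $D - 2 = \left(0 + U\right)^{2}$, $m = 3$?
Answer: $\frac{79}{78} \approx 1.0128$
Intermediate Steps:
$D = 27$ ($D = 2 + \left(0 - 5\right)^{2} = 2 + \left(-5\right)^{2} = 2 + 25 = 27$)
$X{\left(c,V \right)} = \frac{c}{3}$
$J{\left(E,q \right)} = 3$
$B = \frac{1}{78} \approx 0.012821$
$B + \left(4 + X{\left(-3,2 \right)} J{\left(3,D \right)}\right) = \frac{1}{78} + \left(4 + \frac{1}{3} \left(-3\right) 3\right) = \frac{1}{78} + \left(4 - 3\right) = \frac{1}{78} + 1 = \frac{79}{78}$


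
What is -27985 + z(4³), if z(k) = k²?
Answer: -23889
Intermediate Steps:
-27985 + z(4³) = -27985 + (4³)² = -27985 + 64² = -27985 + 4096 = -23889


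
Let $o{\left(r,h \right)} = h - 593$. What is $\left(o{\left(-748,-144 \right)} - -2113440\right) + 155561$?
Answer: $2268264$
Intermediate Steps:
$o{\left(r,h \right)} = -593 + h$
$\left(o{\left(-748,-144 \right)} - -2113440\right) + 155561 = \left(\left(-593 - 144\right) - -2113440\right) + 155561 = \left(-737 + 2113440\right) + 155561 = 2112703 + 155561 = 2268264$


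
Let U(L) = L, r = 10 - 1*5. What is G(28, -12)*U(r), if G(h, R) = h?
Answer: 140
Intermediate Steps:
r = 5 (r = 10 - 5 = 5)
G(28, -12)*U(r) = 28*5 = 140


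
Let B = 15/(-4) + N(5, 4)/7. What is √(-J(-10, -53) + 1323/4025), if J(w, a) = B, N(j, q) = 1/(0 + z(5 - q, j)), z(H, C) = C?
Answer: √10498327/1610 ≈ 2.0125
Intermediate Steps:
N(j, q) = 1/j (N(j, q) = 1/(0 + j) = 1/j)
B = -521/140 (B = 15/(-4) + 1/(5*7) = 15*(-¼) + (⅕)*(⅐) = -15/4 + 1/35 = -521/140 ≈ -3.7214)
J(w, a) = -521/140
√(-J(-10, -53) + 1323/4025) = √(-1*(-521/140) + 1323/4025) = √(521/140 + 1323*(1/4025)) = √(521/140 + 189/575) = √(65207/16100) = √10498327/1610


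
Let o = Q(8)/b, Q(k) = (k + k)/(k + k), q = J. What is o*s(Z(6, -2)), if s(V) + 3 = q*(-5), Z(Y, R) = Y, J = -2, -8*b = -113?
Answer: 56/113 ≈ 0.49558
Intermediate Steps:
b = 113/8 (b = -⅛*(-113) = 113/8 ≈ 14.125)
q = -2
Q(k) = 1 (Q(k) = (2*k)/((2*k)) = (2*k)*(1/(2*k)) = 1)
o = 8/113 (o = 1/(113/8) = 1*(8/113) = 8/113 ≈ 0.070796)
s(V) = 7 (s(V) = -3 - 2*(-5) = -3 + 10 = 7)
o*s(Z(6, -2)) = (8/113)*7 = 56/113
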